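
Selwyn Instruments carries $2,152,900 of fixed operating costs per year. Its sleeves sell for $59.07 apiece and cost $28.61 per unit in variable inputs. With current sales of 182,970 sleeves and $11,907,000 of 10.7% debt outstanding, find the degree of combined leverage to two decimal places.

At 182,970 units, contribution = 182,970 × $30.46 = $5,573,266.20.
EBIT = $5,573,266.20 − $2,152,900 = $3,420,366.20. Interest = $1,274,049.00.
DOL = $5,573,266.20 ÷ $3,420,366.20 = 1.6294; DFL = $3,420,366.20 ÷ $2,146,317.20 = 1.5936.
Combined leverage = 1.6294 × 1.5936 = 2.5966.

2.60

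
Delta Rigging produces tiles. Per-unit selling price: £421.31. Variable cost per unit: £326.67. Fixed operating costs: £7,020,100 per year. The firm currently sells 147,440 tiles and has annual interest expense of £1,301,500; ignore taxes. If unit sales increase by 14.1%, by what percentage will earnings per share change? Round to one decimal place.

At 147,440 units, contribution = 147,440 × £94.64 = £13,953,721.60.
Operating income = contribution − fixed costs = £13,953,721.60 − £7,020,100 = £6,933,621.60.
Interest = £1,301,500.00, so EBIT − I = £5,632,121.60.
DCL = total CM / (EBIT − I) = £13,953,721.60 / £5,632,121.60 = 2.4775.
%ΔEPS = DCL × %ΔSales = 2.4775 × +14.1% = +34.9%.

+34.9%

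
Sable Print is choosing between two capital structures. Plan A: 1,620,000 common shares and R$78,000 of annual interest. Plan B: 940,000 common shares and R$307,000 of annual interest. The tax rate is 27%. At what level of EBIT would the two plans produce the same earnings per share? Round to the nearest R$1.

Set EPS_A = EPS_B: (EBIT − R$78,000)(1 − 0.27) ÷ 1,620,000 = (EBIT − R$307,000)(1 − 0.27) ÷ 940,000.
The (1 − t) factor cancels: (EBIT − 78,000) × 940,000 = (EBIT − 307,000) × 1,620,000.
EBIT × (1,620,000 − 940,000) = 307,000 × 1,620,000 − 78,000 × 940,000 = 424,020,000,000, so EBIT = 424,020,000,000 ÷ 680,000 = 623,558.82.

R$623,559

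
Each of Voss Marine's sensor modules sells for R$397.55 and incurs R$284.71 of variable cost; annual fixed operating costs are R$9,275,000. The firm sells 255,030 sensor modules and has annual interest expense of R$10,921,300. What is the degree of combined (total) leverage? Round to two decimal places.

At 255,030 units, contribution = 255,030 × R$112.84 = R$28,777,585.20.
EBIT = R$28,777,585.20 − R$9,275,000 = R$19,502,585.20. Interest = R$10,921,300.00.
DOL = R$28,777,585.20 ÷ R$19,502,585.20 = 1.4756; DFL = R$19,502,585.20 ÷ R$8,581,285.20 = 2.2727.
Combined leverage = 1.4756 × 2.2727 = 3.3536.

3.35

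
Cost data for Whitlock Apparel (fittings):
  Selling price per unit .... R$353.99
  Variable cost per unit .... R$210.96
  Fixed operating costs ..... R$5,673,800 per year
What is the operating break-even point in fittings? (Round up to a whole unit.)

39,669 fittings

Unit CM = price − variable cost = R$353.99 − R$210.96 = R$143.03.
Units to break even: R$5,673,800 ÷ R$143.03 = 39,668.60, rounded up to 39,669.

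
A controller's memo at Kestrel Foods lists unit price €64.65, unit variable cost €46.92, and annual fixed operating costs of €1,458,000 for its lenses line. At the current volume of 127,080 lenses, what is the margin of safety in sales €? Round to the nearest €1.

€2,899,326

Unit CM = price − variable cost = €64.65 − €46.92 = €17.73. Break-even units = €1,458,000 ÷ €17.73 = 82,233.50; break-even revenue = 82,233.50 × €64.65 = €5,316,395.94.
Actual sales revenue = 127,080 × €64.65 = €8,215,722.00.
Margin of safety = €8,215,722.00 − €5,316,395.94 = €2,899,326.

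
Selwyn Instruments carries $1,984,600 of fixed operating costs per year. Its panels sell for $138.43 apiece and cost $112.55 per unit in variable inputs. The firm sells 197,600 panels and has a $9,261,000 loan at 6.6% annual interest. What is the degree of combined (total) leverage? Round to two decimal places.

At 197,600 units, contribution = 197,600 × $25.88 = $5,113,888.00.
Operating income = contribution − fixed costs = $5,113,888.00 − $1,984,600 = $3,129,288.00. Interest = $611,226.00, so EBIT − I = $2,518,062.00.
Degree of total leverage = total CM / (EBIT − interest) = $5,113,888.00 / $2,518,062.00 = 2.0309.

2.03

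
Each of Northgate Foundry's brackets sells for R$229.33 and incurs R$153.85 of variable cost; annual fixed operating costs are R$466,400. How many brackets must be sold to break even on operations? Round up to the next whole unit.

6,180 brackets

Contribution margin per unit = R$229.33 − R$153.85 = R$75.48.
Units to break even: R$466,400 ÷ R$75.48 = 6,179.12, rounded up to 6,180.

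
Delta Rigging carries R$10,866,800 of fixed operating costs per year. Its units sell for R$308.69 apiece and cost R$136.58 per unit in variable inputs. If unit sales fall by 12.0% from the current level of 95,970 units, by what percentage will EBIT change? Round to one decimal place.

Contribution at this volume is 95,970 × R$172.11 = R$16,517,396.70.
Subtracting fixed costs: EBIT = R$16,517,396.70 − R$10,866,800 = R$5,650,596.70.
So DOL = total CM / EBIT = R$16,517,396.70 / R$5,650,596.70 = 2.9231.
So EBIT moves 2.9231 × (-12.0%) = -35.1%.

-35.1%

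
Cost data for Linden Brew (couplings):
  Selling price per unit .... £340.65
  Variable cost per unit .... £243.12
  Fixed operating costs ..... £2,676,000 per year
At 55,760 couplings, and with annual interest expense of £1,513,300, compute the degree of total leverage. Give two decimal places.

4.35

Contribution at this volume is 55,760 × £97.53 = £5,438,272.80.
EBIT = £5,438,272.80 − £2,676,000 = £2,762,272.80. Interest = £1,513,300.00.
DOL = £5,438,272.80 ÷ £2,762,272.80 = 1.9688; DFL = £2,762,272.80 ÷ £1,248,972.80 = 2.2116.
DCL = DOL × DFL = 1.9688 × 2.2116 = 4.3542.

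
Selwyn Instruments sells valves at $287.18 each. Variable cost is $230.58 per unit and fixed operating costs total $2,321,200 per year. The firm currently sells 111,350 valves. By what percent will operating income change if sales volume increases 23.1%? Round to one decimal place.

+36.6%

At 111,350 units, contribution = 111,350 × $56.60 = $6,302,410.00.
Subtracting fixed costs: EBIT = $6,302,410.00 − $2,321,200 = $3,981,210.00.
DOL = contribution ÷ EBIT = $6,302,410.00 ÷ $3,981,210.00 = 1.5830.
%ΔEBIT = DOL × %ΔSales = 1.5830 × +23.1% = +36.6%.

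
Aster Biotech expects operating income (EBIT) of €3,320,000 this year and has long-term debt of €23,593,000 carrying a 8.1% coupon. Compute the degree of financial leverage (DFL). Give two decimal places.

Annual interest charges come to €1,911,033.00.
Degree of financial leverage = EBIT / (EBIT − interest) = €3,320,000 / €1,408,967.00 = 2.3563.

2.36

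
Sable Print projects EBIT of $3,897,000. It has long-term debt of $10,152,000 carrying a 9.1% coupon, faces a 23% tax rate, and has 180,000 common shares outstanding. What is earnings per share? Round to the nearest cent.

$12.72

Pre-tax income = $3,897,000 − $923,832.00 = $2,973,168.00.
After tax at 23%: net income = $2,973,168.00 × 0.77 = $2,289,339.36.
Per share: $2,289,339.36 / 180,000 shares = $12.72.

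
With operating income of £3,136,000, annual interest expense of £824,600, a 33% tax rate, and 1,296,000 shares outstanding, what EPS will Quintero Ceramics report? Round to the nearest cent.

£1.19

Interest = £824,600.00, so EBT = £3,136,000 − £824,600.00 = £2,311,400.00.
Net income = £2,311,400.00 × (1 − 0.33) = £1,548,638.00.
Per share: £1,548,638.00 / 1,296,000 shares = £1.19.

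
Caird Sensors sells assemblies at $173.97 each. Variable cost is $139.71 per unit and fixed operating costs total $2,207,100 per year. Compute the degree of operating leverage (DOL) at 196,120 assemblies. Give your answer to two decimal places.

Total contribution margin = 196,120 × $34.26 = $6,719,071.20.
Subtracting fixed costs: EBIT = $6,719,071.20 − $2,207,100 = $4,511,971.20.
DOL = contribution ÷ EBIT = $6,719,071.20 ÷ $4,511,971.20 = 1.4892.

1.49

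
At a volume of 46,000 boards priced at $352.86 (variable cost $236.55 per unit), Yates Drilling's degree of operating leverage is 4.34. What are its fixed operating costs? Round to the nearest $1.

$4,117,481

At 46,000 units, contribution = 46,000 × $116.31 = $5,350,260.00.
Since DOL = CM ÷ EBIT, EBIT = $5,350,260.00 ÷ 4.34 = $1,232,778.80.
Fixed costs = CM − EBIT = $5,350,260.00 − $1,232,778.80 = $4,117,481.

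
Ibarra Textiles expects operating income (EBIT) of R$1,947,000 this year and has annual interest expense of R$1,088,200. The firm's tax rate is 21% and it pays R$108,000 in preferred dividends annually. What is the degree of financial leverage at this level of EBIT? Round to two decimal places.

2.70

Interest = R$1,088,200.00.
Preferred dividends grossed up pre-tax: R$108,000 / (1 − 0.21) = R$136,708.86.
DFL = EBIT ÷ [EBIT − I − D_p/(1−t)] = R$1,947,000 ÷ [R$1,947,000 − R$1,088,200.00 − R$136,708.86] = R$1,947,000 ÷ R$722,091.14 = 2.6963.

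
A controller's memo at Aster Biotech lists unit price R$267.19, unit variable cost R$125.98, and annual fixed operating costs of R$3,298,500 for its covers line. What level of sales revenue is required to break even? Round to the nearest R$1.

Contribution margin per unit = R$267.19 − R$125.98 = R$141.21, a CM ratio of R$141.21 ÷ R$267.19 = 0.5285.
Break-even sales = FC ÷ CM ratio = R$3,298,500 × R$267.19 / R$141.21 = R$6,241,245.

R$6,241,245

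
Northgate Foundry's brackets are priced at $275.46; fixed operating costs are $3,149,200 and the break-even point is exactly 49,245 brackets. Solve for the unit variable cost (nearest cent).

$211.51

Contribution per unit must be FC / Q = $3,149,200 / 49,245 = $63.9496.
Hence VC = price − CM = $275.46 − $63.9496 = $211.51.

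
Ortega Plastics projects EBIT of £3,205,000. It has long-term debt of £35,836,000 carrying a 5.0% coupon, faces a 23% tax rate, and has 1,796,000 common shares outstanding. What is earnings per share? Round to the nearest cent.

Interest = £1,791,800.00, so EBT = £3,205,000 − £1,791,800.00 = £1,413,200.00.
After tax at 23%: net income = £1,413,200.00 × 0.77 = £1,088,164.00.
EPS = £1,088,164.00 ÷ 1,796,000 = £0.61.

£0.61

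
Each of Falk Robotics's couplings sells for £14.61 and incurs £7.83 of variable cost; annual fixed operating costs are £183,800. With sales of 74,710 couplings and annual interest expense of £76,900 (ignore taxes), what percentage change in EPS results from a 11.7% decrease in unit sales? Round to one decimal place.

-24.1%

At 74,710 units, contribution = 74,710 × £6.78 = £506,533.80.
Operating income = contribution − fixed costs = £506,533.80 − £183,800 = £322,733.80.
Interest = £76,900.00, so EBIT − I = £245,833.80.
Degree of combined leverage = contribution ÷ (EBIT − I) = £506,533.80 ÷ £245,833.80 = 2.0605.
EPS therefore changes by 2.0605 × (-11.7%) = -24.1%.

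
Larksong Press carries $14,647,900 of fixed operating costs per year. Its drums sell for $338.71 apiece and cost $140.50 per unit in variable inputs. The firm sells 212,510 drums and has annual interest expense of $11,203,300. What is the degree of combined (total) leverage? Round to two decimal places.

2.59

At 212,510 units, contribution = 212,510 × $198.21 = $42,121,607.10.
EBIT = $42,121,607.10 − $14,647,900 = $27,473,707.10. Interest = $11,203,300.00, so EBIT − I = $16,270,407.10.
DCL = contribution ÷ (EBIT − I) = $42,121,607.10 ÷ $16,270,407.10 = 2.5888.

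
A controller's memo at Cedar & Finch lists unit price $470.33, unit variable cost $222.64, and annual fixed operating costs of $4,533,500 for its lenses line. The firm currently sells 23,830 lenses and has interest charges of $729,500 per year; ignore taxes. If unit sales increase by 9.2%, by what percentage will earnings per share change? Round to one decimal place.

+84.9%

Contribution at this volume is 23,830 × $247.69 = $5,902,452.70.
EBIT = $5,902,452.70 − $4,533,500 = $1,368,952.70.
Interest = $729,500.00, so EBIT − I = $639,452.70.
Degree of combined leverage = contribution ÷ (EBIT − I) = $5,902,452.70 ÷ $639,452.70 = 9.2305.
EPS therefore changes by 9.2305 × (+9.2%) = +84.9%.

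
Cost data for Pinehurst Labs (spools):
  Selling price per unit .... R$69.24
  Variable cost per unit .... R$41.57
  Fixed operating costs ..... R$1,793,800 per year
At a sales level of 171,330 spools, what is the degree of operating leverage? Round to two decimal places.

Contribution at this volume is 171,330 × R$27.67 = R$4,740,701.10.
EBIT = R$4,740,701.10 − R$1,793,800 = R$2,946,901.10.
So DOL = total CM / EBIT = R$4,740,701.10 / R$2,946,901.10 = 1.6087.

1.61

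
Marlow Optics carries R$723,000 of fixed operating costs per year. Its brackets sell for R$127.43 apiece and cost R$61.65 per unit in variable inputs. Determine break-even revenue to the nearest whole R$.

Contribution margin per unit = R$127.43 − R$61.65 = R$65.78, a CM ratio of R$65.78 ÷ R$127.43 = 0.5162.
Break-even revenue = fixed costs × price ÷ CM = R$723,000 × R$127.43 ÷ R$65.78 = R$1,400,606.

R$1,400,606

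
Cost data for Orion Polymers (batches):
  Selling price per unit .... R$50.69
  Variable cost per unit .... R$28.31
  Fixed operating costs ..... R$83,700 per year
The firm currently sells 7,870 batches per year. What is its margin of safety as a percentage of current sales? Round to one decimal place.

52.5%

Each unit contributes R$50.69 − R$28.31 = R$22.38. Break-even units = R$83,700 ÷ R$22.38 = 3,739.95; break-even revenue = 3,739.95 × R$50.69 = R$189,577.88.
Actual sales revenue = 7,870 × R$50.69 = R$398,930.30.
Margin of safety = (R$398,930.30 − R$189,577.88) ÷ R$398,930.30 = 52.5%.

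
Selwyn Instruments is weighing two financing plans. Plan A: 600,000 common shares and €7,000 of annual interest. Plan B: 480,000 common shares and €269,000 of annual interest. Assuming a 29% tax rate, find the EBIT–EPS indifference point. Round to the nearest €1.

Set EPS_A = EPS_B: (EBIT − €7,000)(1 − 0.29) ÷ 600,000 = (EBIT − €269,000)(1 − 0.29) ÷ 480,000.
Cancelling (1 − t) and cross-multiplying: 480,000·(EBIT − 7,000) = 600,000·(EBIT − 269,000).
EBIT × (600,000 − 480,000) = 269,000 × 600,000 − 7,000 × 480,000 = 158,040,000,000, so EBIT = 158,040,000,000 ÷ 120,000 = 1,317,000.00.

€1,317,000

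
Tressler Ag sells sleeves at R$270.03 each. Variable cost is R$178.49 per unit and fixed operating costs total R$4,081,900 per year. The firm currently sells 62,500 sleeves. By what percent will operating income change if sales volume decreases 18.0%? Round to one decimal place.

At 62,500 units, contribution = 62,500 × R$91.54 = R$5,721,250.00.
EBIT = R$5,721,250.00 − R$4,081,900 = R$1,639,350.00.
DOL = contribution ÷ EBIT = R$5,721,250.00 ÷ R$1,639,350.00 = 3.4900.
Operating income changes by 3.4900 × -18.0% = -62.8%.

-62.8%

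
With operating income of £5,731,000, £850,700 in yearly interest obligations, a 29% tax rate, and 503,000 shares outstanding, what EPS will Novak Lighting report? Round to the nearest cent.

Interest = £850,700.00, so EBT = £5,731,000 − £850,700.00 = £4,880,300.00.
Net income = £4,880,300.00 × (1 − 0.29) = £3,465,013.00.
Per share: £3,465,013.00 / 503,000 shares = £6.89.

£6.89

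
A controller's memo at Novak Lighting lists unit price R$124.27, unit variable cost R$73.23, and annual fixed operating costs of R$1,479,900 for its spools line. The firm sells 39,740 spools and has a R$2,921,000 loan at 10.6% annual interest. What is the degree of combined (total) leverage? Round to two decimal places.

8.49

Contribution at this volume is 39,740 × R$51.04 = R$2,028,329.60.
Subtracting fixed costs: EBIT = R$2,028,329.60 − R$1,479,900 = R$548,429.60. Interest = R$309,626.00, so EBIT − I = R$238,803.60.
Degree of total leverage = total CM / (EBIT − interest) = R$2,028,329.60 / R$238,803.60 = 8.4937.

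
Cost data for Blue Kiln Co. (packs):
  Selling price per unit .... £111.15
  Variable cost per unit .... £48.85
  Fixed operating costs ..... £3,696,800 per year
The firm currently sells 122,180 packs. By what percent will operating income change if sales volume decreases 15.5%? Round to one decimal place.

Total contribution margin = 122,180 × £62.30 = £7,611,814.00.
Subtracting fixed costs: EBIT = £7,611,814.00 − £3,696,800 = £3,915,014.00.
DOL = contribution ÷ EBIT = £7,611,814.00 ÷ £3,915,014.00 = 1.9443.
Operating income changes by 1.9443 × -15.5% = -30.1%.

-30.1%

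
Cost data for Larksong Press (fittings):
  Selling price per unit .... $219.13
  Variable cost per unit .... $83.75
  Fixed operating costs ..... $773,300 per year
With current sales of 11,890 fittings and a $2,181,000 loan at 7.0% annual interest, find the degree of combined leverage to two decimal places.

2.35

Total contribution margin = 11,890 × $135.38 = $1,609,668.20.
Subtracting fixed costs: EBIT = $1,609,668.20 − $773,300 = $836,368.20. Interest = $152,670.00, so EBIT − I = $683,698.20.
DCL = contribution ÷ (EBIT − I) = $1,609,668.20 ÷ $683,698.20 = 2.3544.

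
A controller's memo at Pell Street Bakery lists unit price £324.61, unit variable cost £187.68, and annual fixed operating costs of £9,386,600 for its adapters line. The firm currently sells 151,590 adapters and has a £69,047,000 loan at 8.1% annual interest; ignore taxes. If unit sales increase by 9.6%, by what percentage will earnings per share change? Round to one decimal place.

Contribution at this volume is 151,590 × £136.93 = £20,757,218.70.
Subtracting fixed costs: EBIT = £20,757,218.70 − £9,386,600 = £11,370,618.70.
Interest = £5,592,807.00, so EBIT − I = £5,777,811.70.
Degree of combined leverage = contribution ÷ (EBIT − I) = £20,757,218.70 ÷ £5,777,811.70 = 3.5926.
EPS therefore changes by 3.5926 × (+9.6%) = +34.5%.

+34.5%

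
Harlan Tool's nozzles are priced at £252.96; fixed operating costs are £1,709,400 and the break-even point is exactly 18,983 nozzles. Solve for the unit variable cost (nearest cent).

£162.91

Contribution per unit must be FC / Q = £1,709,400 / 18,983 = £90.0490.
Variable cost per unit = £252.96 − £90.0490 = £162.91.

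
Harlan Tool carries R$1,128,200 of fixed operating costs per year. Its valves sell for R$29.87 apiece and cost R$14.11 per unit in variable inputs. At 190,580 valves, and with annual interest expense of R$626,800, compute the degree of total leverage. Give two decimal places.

At 190,580 units, contribution = 190,580 × R$15.76 = R$3,003,540.80.
Subtracting fixed costs: EBIT = R$3,003,540.80 − R$1,128,200 = R$1,875,340.80. Interest = R$626,800.00, so EBIT − I = R$1,248,540.80.
DCL = contribution ÷ (EBIT − I) = R$3,003,540.80 ÷ R$1,248,540.80 = 2.4056.

2.41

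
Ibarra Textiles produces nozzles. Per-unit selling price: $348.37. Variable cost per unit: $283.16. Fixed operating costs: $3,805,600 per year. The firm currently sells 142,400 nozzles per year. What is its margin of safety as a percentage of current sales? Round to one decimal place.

59.0%

Unit CM = price − variable cost = $348.37 − $283.16 = $65.21. Break-even units = $3,805,600 ÷ $65.21 = 58,359.15; break-even revenue = 58,359.15 × $348.37 = $20,330,576.17.
Current sales = 142,400 × $348.37 = $49,607,888.00.
Margin of safety = ($49,607,888.00 − $20,330,576.17) ÷ $49,607,888.00 = 59.0%.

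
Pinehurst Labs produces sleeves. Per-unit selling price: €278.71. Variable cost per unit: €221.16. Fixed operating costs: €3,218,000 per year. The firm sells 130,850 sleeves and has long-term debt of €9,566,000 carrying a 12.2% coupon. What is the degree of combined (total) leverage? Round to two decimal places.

2.39

At 130,850 units, contribution = 130,850 × €57.55 = €7,530,417.50.
EBIT = €7,530,417.50 − €3,218,000 = €4,312,417.50. Interest = €1,167,052.00, so EBIT − I = €3,145,365.50.
DCL = contribution ÷ (EBIT − I) = €7,530,417.50 ÷ €3,145,365.50 = 2.3941.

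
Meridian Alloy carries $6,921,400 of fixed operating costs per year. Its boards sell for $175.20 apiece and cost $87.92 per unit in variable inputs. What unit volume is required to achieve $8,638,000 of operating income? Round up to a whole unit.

178,270 boards

Contribution margin per unit = $175.20 − $87.92 = $87.28.
Required volume = (fixed costs + target profit) ÷ CM = ($6,921,400 + $8,638,000) ÷ $87.28 = 178,269.94, so 178,270 boards.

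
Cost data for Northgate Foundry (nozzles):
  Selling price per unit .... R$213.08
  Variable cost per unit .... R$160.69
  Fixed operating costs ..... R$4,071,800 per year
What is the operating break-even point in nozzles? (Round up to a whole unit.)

Each unit contributes R$213.08 − R$160.69 = R$52.39.
Units to break even: R$4,071,800 ÷ R$52.39 = 77,720.94, rounded up to 77,721.

77,721 nozzles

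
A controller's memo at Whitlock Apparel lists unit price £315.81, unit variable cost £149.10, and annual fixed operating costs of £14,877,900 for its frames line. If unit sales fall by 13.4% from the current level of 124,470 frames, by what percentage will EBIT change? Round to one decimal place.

Contribution at this volume is 124,470 × £166.71 = £20,750,393.70.
Operating income = contribution − fixed costs = £20,750,393.70 − £14,877,900 = £5,872,493.70.
So DOL = total CM / EBIT = £20,750,393.70 / £5,872,493.70 = 3.5335.
%ΔEBIT = DOL × %ΔSales = 3.5335 × -13.4% = -47.3%.

-47.3%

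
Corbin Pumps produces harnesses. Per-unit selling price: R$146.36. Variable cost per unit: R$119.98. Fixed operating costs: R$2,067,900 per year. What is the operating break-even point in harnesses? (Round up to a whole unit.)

78,389 harnesses

Each unit contributes R$146.36 − R$119.98 = R$26.38.
Break-even Q = R$2,067,900 / R$26.38 = 78,388.93 → 78,389 harnesses.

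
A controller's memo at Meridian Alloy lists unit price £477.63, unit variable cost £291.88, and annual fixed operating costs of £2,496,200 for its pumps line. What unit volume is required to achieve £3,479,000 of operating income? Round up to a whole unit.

32,168 pumps

Contribution margin per unit = £477.63 − £291.88 = £185.75.
Required volume = (fixed costs + target profit) ÷ CM = (£2,496,200 + £3,479,000) ÷ £185.75 = 32,167.97, so 32,168 pumps.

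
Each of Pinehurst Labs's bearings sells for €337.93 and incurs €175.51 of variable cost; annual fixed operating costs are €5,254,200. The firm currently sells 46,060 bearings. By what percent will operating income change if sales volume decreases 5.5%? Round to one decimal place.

-18.5%

Contribution at this volume is 46,060 × €162.42 = €7,481,065.20.
Operating income = contribution − fixed costs = €7,481,065.20 − €5,254,200 = €2,226,865.20.
Degree of operating leverage = €7,481,065.20 / €2,226,865.20 = 3.3595.
%ΔEBIT = DOL × %ΔSales = 3.3595 × -5.5% = -18.5%.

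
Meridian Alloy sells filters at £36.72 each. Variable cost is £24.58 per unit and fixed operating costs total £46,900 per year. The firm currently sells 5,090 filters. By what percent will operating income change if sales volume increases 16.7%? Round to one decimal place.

At 5,090 units, contribution = 5,090 × £12.14 = £61,792.60.
EBIT = £61,792.60 − £46,900 = £14,892.60.
So DOL = total CM / EBIT = £61,792.60 / £14,892.60 = 4.1492.
So EBIT moves 4.1492 × (+16.7%) = +69.3%.

+69.3%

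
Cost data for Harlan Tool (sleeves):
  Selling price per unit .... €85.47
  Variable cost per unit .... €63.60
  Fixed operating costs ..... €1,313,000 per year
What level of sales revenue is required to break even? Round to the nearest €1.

€5,131,326

CM per unit = €85.47 − €63.60 = €21.87; CM ratio = €21.87 / €85.47 = 0.2559.
Break-even revenue = fixed costs × price ÷ CM = €1,313,000 × €85.47 ÷ €21.87 = €5,131,326.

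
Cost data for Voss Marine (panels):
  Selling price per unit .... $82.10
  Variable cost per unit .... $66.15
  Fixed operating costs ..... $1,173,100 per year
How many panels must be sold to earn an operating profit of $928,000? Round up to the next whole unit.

Contribution margin per unit = $82.10 − $66.15 = $15.95.
Units = (FC + target) / CM = ($1,173,100 + $928,000) / $15.95 = 131,730.41, so 131,731 panels.

131,731 panels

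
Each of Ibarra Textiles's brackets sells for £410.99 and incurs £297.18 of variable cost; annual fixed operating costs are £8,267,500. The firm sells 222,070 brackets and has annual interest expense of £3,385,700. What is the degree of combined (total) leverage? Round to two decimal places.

At 222,070 units, contribution = 222,070 × £113.81 = £25,273,786.70.
Operating income = contribution − fixed costs = £25,273,786.70 − £8,267,500 = £17,006,286.70. Interest = £3,385,700.00.
DOL = £25,273,786.70 ÷ £17,006,286.70 = 1.4861; DFL = £17,006,286.70 ÷ £13,620,586.70 = 1.2486.
DCL = DOL × DFL = 1.4861 × 1.2486 = 1.8555.

1.86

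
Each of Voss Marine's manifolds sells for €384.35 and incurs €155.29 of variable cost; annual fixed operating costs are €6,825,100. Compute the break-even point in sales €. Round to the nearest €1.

€11,452,140

Contribution margin per unit = €384.35 − €155.29 = €229.06, a CM ratio of €229.06 ÷ €384.35 = 0.5960.
Break-even revenue = fixed costs × price ÷ CM = €6,825,100 × €384.35 ÷ €229.06 = €11,452,140.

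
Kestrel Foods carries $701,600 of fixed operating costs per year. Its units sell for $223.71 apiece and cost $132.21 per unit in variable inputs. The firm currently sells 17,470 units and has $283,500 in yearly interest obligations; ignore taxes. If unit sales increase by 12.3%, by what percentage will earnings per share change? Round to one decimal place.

+32.1%

Total contribution margin = 17,470 × $91.50 = $1,598,505.00.
EBIT = $1,598,505.00 − $701,600 = $896,905.00.
After interest of $283,500.00, pre-tax earnings = $613,405.00.
DCL = total CM / (EBIT − I) = $1,598,505.00 / $613,405.00 = 2.6060.
%ΔEPS = DCL × %ΔSales = 2.6060 × +12.3% = +32.1%.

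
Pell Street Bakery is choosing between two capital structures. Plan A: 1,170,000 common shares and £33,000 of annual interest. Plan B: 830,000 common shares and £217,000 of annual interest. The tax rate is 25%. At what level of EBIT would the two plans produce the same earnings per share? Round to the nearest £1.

£666,176

Set EPS_A = EPS_B: (EBIT − £33,000)(1 − 0.25) ÷ 1,170,000 = (EBIT − £217,000)(1 − 0.25) ÷ 830,000.
The (1 − t) factor cancels: (EBIT − 33,000) × 830,000 = (EBIT − 217,000) × 1,170,000.
Solving, EBIT = (217,000·1,170,000 − 33,000·830,000) / (1,170,000 − 830,000) = 226,500,000,000 / 340,000 = 666,176.47.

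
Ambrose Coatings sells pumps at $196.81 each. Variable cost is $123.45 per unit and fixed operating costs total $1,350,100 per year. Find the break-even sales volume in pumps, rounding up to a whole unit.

Unit CM = price − variable cost = $196.81 − $123.45 = $73.36.
Break-even Q = $1,350,100 / $73.36 = 18,403.76 → 18,404 pumps.

18,404 pumps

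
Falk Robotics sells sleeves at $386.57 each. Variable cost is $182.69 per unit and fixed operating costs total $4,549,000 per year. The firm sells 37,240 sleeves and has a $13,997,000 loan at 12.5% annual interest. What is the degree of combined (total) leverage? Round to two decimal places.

5.87

Contribution at this volume is 37,240 × $203.88 = $7,592,491.20.
EBIT = $7,592,491.20 − $4,549,000 = $3,043,491.20. Interest = $1,749,625.00, so EBIT − I = $1,293,866.20.
Degree of total leverage = total CM / (EBIT − interest) = $7,592,491.20 / $1,293,866.20 = 5.8681.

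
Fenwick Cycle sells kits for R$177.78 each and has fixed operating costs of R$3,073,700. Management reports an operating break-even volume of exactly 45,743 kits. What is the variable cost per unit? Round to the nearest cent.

R$110.59

Contribution per unit must be FC / Q = R$3,073,700 / 45,743 = R$67.1950.
Variable cost per unit = R$177.78 − R$67.1950 = R$110.59.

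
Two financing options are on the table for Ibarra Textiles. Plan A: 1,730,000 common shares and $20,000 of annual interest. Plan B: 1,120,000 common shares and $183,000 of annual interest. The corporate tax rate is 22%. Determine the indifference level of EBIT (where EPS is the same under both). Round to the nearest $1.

$482,279

Set EPS_A = EPS_B: (EBIT − $20,000)(1 − 0.22) ÷ 1,730,000 = (EBIT − $183,000)(1 − 0.22) ÷ 1,120,000.
The (1 − t) factor cancels: (EBIT − 20,000) × 1,120,000 = (EBIT − 183,000) × 1,730,000.
EBIT × (1,730,000 − 1,120,000) = 183,000 × 1,730,000 − 20,000 × 1,120,000 = 294,190,000,000, so EBIT = 294,190,000,000 ÷ 610,000 = 482,278.69.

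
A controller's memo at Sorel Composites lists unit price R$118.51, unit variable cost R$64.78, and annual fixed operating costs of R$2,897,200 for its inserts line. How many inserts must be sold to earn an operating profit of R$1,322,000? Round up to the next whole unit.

Contribution margin per unit = R$118.51 − R$64.78 = R$53.73.
Required volume = (fixed costs + target profit) ÷ CM = (R$2,897,200 + R$1,322,000) ÷ R$53.73 = 78,525.96, so 78,526 inserts.

78,526 inserts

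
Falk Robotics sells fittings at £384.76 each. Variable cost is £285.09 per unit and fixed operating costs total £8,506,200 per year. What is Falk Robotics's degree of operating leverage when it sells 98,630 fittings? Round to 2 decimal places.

7.42

Total contribution margin = 98,630 × £99.67 = £9,830,452.10.
Operating income = contribution − fixed costs = £9,830,452.10 − £8,506,200 = £1,324,252.10.
DOL = contribution ÷ EBIT = £9,830,452.10 ÷ £1,324,252.10 = 7.4234.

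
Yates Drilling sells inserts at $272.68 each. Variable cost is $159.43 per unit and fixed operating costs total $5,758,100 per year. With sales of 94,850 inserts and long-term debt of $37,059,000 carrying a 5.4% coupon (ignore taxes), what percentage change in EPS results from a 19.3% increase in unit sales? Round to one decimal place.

+69.5%

Total contribution margin = 94,850 × $113.25 = $10,741,762.50.
Subtracting fixed costs: EBIT = $10,741,762.50 − $5,758,100 = $4,983,662.50.
After interest of $2,001,186.00, pre-tax earnings = $2,982,476.50.
DCL = total CM / (EBIT − I) = $10,741,762.50 / $2,982,476.50 = 3.6016.
EPS therefore changes by 3.6016 × (+19.3%) = +69.5%.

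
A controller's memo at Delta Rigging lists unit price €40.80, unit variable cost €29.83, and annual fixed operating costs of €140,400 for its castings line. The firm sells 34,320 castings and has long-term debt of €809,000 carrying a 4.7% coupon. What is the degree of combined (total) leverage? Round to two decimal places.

1.90

At 34,320 units, contribution = 34,320 × €10.97 = €376,490.40.
Subtracting fixed costs: EBIT = €376,490.40 − €140,400 = €236,090.40. Interest = €38,023.00, so EBIT − I = €198,067.40.
DCL = contribution ÷ (EBIT − I) = €376,490.40 ÷ €198,067.40 = 1.9008.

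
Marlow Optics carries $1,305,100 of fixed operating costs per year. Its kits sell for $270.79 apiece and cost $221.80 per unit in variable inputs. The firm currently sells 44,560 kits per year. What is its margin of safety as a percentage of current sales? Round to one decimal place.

Each unit contributes $270.79 − $221.80 = $48.99. Break-even units = $1,305,100 ÷ $48.99 = 26,640.13; break-even revenue = 26,640.13 × $270.79 = $7,213,880.98.
Current sales = 44,560 × $270.79 = $12,066,402.40.
Margin of safety = ($12,066,402.40 − $7,213,880.98) ÷ $12,066,402.40 = 40.2%.

40.2%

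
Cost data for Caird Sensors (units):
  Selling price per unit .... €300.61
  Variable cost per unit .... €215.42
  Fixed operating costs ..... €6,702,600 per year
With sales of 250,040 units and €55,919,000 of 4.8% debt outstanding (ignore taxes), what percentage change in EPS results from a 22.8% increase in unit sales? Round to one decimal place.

+40.8%

Total contribution margin = 250,040 × €85.19 = €21,300,907.60.
Subtracting fixed costs: EBIT = €21,300,907.60 − €6,702,600 = €14,598,307.60.
Interest = €2,684,112.00, so EBIT − I = €11,914,195.60.
Degree of combined leverage = contribution ÷ (EBIT − I) = €21,300,907.60 ÷ €11,914,195.60 = 1.7879.
%ΔEPS = DCL × %ΔSales = 1.7879 × +22.8% = +40.8%.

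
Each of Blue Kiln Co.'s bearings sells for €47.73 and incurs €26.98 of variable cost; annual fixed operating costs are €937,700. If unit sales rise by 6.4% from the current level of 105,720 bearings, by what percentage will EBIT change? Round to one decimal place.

Total contribution margin = 105,720 × €20.75 = €2,193,690.00.
Subtracting fixed costs: EBIT = €2,193,690.00 − €937,700 = €1,255,990.00.
DOL = contribution ÷ EBIT = €2,193,690.00 ÷ €1,255,990.00 = 1.7466.
Operating income changes by 1.7466 × +6.4% = +11.2%.

+11.2%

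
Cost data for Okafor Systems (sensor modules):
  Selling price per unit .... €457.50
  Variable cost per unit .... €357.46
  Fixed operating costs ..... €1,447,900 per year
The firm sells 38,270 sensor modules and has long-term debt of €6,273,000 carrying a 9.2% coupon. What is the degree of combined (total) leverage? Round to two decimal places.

At 38,270 units, contribution = 38,270 × €100.04 = €3,828,530.80.
Operating income = contribution − fixed costs = €3,828,530.80 − €1,447,900 = €2,380,630.80. Interest = €577,116.00, so EBIT − I = €1,803,514.80.
Degree of total leverage = total CM / (EBIT − interest) = €3,828,530.80 / €1,803,514.80 = 2.1228.

2.12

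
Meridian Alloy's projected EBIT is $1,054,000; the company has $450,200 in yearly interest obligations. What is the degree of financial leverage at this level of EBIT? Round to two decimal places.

1.75

Interest = $450,200.00.
Degree of financial leverage = EBIT / (EBIT − interest) = $1,054,000 / $603,800.00 = 1.7456.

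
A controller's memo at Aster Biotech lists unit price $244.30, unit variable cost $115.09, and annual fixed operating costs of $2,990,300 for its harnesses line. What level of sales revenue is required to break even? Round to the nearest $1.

CM per unit = $244.30 − $115.09 = $129.21; CM ratio = $129.21 / $244.30 = 0.5289.
Break-even sales = FC ÷ CM ratio = $2,990,300 × $244.30 / $129.21 = $5,653,822.

$5,653,822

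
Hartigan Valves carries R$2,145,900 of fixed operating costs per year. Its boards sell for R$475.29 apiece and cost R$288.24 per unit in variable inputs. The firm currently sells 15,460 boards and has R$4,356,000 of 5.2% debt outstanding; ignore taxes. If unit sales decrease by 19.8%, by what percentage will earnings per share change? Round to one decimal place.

-110.2%

Total contribution margin = 15,460 × R$187.05 = R$2,891,793.00.
Subtracting fixed costs: EBIT = R$2,891,793.00 − R$2,145,900 = R$745,893.00.
After interest of R$226,512.00, pre-tax earnings = R$519,381.00.
Degree of combined leverage = contribution ÷ (EBIT − I) = R$2,891,793.00 ÷ R$519,381.00 = 5.5678.
%ΔEPS = DCL × %ΔSales = 5.5678 × -19.8% = -110.2%.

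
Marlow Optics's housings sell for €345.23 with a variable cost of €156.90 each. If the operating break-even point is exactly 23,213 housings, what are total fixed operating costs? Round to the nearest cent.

Each unit contributes €345.23 − €156.90 = €188.33.
Fixed costs = break-even units × CM = 23,213 × €188.33 = €4,371,704.29.

€4,371,704.29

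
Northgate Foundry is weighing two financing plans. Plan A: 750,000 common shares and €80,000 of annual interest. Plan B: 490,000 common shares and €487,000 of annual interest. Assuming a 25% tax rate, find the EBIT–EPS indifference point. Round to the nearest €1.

Set EPS_A = EPS_B: (EBIT − €80,000)(1 − 0.25) ÷ 750,000 = (EBIT − €487,000)(1 − 0.25) ÷ 490,000.
Cancelling (1 − t) and cross-multiplying: 490,000·(EBIT − 80,000) = 750,000·(EBIT − 487,000).
EBIT × (750,000 − 490,000) = 487,000 × 750,000 − 80,000 × 490,000 = 326,050,000,000, so EBIT = 326,050,000,000 ÷ 260,000 = 1,254,038.46.

€1,254,038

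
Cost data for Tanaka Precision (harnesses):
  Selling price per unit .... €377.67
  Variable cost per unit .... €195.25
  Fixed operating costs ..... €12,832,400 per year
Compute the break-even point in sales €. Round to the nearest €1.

€26,567,331

CM per unit = €377.67 − €195.25 = €182.42; CM ratio = €182.42 / €377.67 = 0.4830.
Break-even revenue = fixed costs × price ÷ CM = €12,832,400 × €377.67 ÷ €182.42 = €26,567,331.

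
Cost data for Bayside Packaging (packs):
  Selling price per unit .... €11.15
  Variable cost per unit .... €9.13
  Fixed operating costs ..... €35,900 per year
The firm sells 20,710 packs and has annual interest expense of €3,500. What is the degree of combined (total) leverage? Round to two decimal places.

Contribution at this volume is 20,710 × €2.02 = €41,834.20.
Operating income = contribution − fixed costs = €41,834.20 − €35,900 = €5,934.20. Interest = €3,500.00, so EBIT − I = €2,434.20.
DCL = contribution ÷ (EBIT − I) = €41,834.20 ÷ €2,434.20 = 17.1860.

17.19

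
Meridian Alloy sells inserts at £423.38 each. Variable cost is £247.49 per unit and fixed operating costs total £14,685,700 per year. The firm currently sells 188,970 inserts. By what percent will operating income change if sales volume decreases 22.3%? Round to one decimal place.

-40.0%

Contribution at this volume is 188,970 × £175.89 = £33,237,933.30.
Subtracting fixed costs: EBIT = £33,237,933.30 − £14,685,700 = £18,552,233.30.
DOL = contribution ÷ EBIT = £33,237,933.30 ÷ £18,552,233.30 = 1.7916.
%ΔEBIT = DOL × %ΔSales = 1.7916 × -22.3% = -40.0%.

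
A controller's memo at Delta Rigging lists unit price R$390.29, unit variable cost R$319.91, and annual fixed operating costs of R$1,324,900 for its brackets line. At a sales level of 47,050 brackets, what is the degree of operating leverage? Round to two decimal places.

Contribution at this volume is 47,050 × R$70.38 = R$3,311,379.00.
EBIT = R$3,311,379.00 − R$1,324,900 = R$1,986,479.00.
Degree of operating leverage = R$3,311,379.00 / R$1,986,479.00 = 1.6670.

1.67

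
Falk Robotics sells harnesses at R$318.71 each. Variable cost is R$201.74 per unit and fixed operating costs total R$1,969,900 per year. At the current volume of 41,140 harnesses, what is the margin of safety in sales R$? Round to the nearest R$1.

Each unit contributes R$318.71 − R$201.74 = R$116.97. Break-even units = R$1,969,900 ÷ R$116.97 = 16,841.07; break-even revenue = 16,841.07 × R$318.71 = R$5,367,417.53.
Current sales = 41,140 × R$318.71 = R$13,111,729.40.
Margin of safety = R$13,111,729.40 − R$5,367,417.53 = R$7,744,312.

R$7,744,312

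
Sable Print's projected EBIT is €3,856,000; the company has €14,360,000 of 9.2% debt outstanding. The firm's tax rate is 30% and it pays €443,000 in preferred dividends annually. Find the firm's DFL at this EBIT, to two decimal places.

2.03

Annual interest charges come to €1,321,120.00.
Preferred dividends grossed up pre-tax: €443,000 / (1 − 0.30) = €632,857.14.
DFL = EBIT ÷ [EBIT − I − D_p/(1−t)] = €3,856,000 ÷ [€3,856,000 − €1,321,120.00 − €632,857.14] = €3,856,000 ÷ €1,902,022.86 = 2.0273.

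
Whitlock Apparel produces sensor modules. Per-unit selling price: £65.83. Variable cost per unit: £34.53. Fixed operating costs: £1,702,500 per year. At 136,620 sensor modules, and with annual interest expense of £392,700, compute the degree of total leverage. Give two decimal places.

1.96

At 136,620 units, contribution = 136,620 × £31.30 = £4,276,206.00.
Operating income = contribution − fixed costs = £4,276,206.00 − £1,702,500 = £2,573,706.00. Interest = £392,700.00, so EBIT − I = £2,181,006.00.
DCL = contribution ÷ (EBIT − I) = £4,276,206.00 ÷ £2,181,006.00 = 1.9607.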